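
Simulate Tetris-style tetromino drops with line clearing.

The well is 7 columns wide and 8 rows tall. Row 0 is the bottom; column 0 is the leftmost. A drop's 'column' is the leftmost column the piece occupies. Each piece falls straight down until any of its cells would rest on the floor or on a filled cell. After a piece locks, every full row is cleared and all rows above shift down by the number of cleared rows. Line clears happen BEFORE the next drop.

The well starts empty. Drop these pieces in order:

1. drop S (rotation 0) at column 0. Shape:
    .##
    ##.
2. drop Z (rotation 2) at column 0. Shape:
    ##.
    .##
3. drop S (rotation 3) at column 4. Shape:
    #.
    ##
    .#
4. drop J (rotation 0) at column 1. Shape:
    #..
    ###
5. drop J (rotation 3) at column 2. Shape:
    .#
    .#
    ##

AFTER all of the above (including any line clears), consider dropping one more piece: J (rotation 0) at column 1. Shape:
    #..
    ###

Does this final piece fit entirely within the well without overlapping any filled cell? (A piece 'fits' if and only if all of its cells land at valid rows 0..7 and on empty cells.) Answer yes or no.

Drop 1: S rot0 at col 0 lands with bottom-row=0; cleared 0 line(s) (total 0); column heights now [1 2 2 0 0 0 0], max=2
Drop 2: Z rot2 at col 0 lands with bottom-row=2; cleared 0 line(s) (total 0); column heights now [4 4 3 0 0 0 0], max=4
Drop 3: S rot3 at col 4 lands with bottom-row=0; cleared 0 line(s) (total 0); column heights now [4 4 3 0 3 2 0], max=4
Drop 4: J rot0 at col 1 lands with bottom-row=4; cleared 0 line(s) (total 0); column heights now [4 6 5 5 3 2 0], max=6
Drop 5: J rot3 at col 2 lands with bottom-row=5; cleared 0 line(s) (total 0); column heights now [4 6 6 8 3 2 0], max=8
Test piece J rot0 at col 1 (width 3): heights before test = [4 6 6 8 3 2 0]; fits = False

Answer: no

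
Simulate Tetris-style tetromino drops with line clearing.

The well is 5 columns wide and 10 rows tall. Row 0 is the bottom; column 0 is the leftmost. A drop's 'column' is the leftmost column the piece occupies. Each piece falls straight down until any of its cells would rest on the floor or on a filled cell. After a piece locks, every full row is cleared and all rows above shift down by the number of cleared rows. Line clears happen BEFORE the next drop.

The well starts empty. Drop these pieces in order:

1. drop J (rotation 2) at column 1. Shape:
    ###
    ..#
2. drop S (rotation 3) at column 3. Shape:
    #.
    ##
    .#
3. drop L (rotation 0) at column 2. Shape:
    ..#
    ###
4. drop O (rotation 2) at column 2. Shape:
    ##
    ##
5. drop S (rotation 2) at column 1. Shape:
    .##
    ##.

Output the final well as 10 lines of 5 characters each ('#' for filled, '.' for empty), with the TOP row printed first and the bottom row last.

Drop 1: J rot2 at col 1 lands with bottom-row=0; cleared 0 line(s) (total 0); column heights now [0 2 2 2 0], max=2
Drop 2: S rot3 at col 3 lands with bottom-row=1; cleared 0 line(s) (total 0); column heights now [0 2 2 4 3], max=4
Drop 3: L rot0 at col 2 lands with bottom-row=4; cleared 0 line(s) (total 0); column heights now [0 2 5 5 6], max=6
Drop 4: O rot2 at col 2 lands with bottom-row=5; cleared 0 line(s) (total 0); column heights now [0 2 7 7 6], max=7
Drop 5: S rot2 at col 1 lands with bottom-row=7; cleared 0 line(s) (total 0); column heights now [0 8 9 9 6], max=9

Answer: .....
..##.
.##..
..##.
..###
..###
...#.
...##
.####
...#.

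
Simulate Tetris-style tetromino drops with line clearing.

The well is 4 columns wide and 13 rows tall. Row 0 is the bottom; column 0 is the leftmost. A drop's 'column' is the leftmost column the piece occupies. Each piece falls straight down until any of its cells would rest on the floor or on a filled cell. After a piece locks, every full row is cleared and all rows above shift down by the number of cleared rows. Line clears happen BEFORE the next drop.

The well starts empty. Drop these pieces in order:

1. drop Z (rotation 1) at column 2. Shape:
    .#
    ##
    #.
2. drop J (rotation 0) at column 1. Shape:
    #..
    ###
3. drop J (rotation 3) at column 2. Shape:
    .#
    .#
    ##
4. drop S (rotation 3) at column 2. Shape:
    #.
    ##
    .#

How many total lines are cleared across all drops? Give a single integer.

Answer: 0

Derivation:
Drop 1: Z rot1 at col 2 lands with bottom-row=0; cleared 0 line(s) (total 0); column heights now [0 0 2 3], max=3
Drop 2: J rot0 at col 1 lands with bottom-row=3; cleared 0 line(s) (total 0); column heights now [0 5 4 4], max=5
Drop 3: J rot3 at col 2 lands with bottom-row=4; cleared 0 line(s) (total 0); column heights now [0 5 5 7], max=7
Drop 4: S rot3 at col 2 lands with bottom-row=7; cleared 0 line(s) (total 0); column heights now [0 5 10 9], max=10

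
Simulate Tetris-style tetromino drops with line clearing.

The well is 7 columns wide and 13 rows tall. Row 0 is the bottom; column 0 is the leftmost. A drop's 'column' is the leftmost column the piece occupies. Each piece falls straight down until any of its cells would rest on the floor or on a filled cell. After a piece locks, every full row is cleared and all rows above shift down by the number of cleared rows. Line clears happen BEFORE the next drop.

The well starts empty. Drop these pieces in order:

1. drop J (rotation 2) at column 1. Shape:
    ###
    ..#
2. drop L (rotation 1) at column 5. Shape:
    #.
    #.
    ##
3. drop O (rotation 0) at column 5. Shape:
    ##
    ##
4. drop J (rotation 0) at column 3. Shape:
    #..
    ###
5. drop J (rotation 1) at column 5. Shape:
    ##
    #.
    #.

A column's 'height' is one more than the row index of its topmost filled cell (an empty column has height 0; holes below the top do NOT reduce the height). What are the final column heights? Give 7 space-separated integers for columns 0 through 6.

Drop 1: J rot2 at col 1 lands with bottom-row=0; cleared 0 line(s) (total 0); column heights now [0 2 2 2 0 0 0], max=2
Drop 2: L rot1 at col 5 lands with bottom-row=0; cleared 0 line(s) (total 0); column heights now [0 2 2 2 0 3 1], max=3
Drop 3: O rot0 at col 5 lands with bottom-row=3; cleared 0 line(s) (total 0); column heights now [0 2 2 2 0 5 5], max=5
Drop 4: J rot0 at col 3 lands with bottom-row=5; cleared 0 line(s) (total 0); column heights now [0 2 2 7 6 6 5], max=7
Drop 5: J rot1 at col 5 lands with bottom-row=6; cleared 0 line(s) (total 0); column heights now [0 2 2 7 6 9 9], max=9

Answer: 0 2 2 7 6 9 9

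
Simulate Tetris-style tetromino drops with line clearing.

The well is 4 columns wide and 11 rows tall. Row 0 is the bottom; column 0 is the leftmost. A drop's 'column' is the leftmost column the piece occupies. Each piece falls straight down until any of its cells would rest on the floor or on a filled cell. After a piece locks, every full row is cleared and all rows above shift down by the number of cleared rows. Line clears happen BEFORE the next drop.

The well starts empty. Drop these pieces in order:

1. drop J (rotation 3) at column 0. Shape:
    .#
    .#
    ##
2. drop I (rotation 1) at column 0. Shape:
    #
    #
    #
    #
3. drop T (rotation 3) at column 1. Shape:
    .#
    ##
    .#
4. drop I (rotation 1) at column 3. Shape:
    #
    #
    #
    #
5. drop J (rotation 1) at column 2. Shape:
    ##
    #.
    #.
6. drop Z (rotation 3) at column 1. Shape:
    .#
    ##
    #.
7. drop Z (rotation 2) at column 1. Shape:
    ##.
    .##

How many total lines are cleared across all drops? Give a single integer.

Drop 1: J rot3 at col 0 lands with bottom-row=0; cleared 0 line(s) (total 0); column heights now [1 3 0 0], max=3
Drop 2: I rot1 at col 0 lands with bottom-row=1; cleared 0 line(s) (total 0); column heights now [5 3 0 0], max=5
Drop 3: T rot3 at col 1 lands with bottom-row=2; cleared 0 line(s) (total 0); column heights now [5 4 5 0], max=5
Drop 4: I rot1 at col 3 lands with bottom-row=0; cleared 2 line(s) (total 2); column heights now [3 2 3 2], max=3
Drop 5: J rot1 at col 2 lands with bottom-row=3; cleared 0 line(s) (total 2); column heights now [3 2 6 6], max=6
Drop 6: Z rot3 at col 1 lands with bottom-row=5; cleared 0 line(s) (total 2); column heights now [3 7 8 6], max=8
Drop 7: Z rot2 at col 1 lands with bottom-row=8; cleared 0 line(s) (total 2); column heights now [3 10 10 9], max=10

Answer: 2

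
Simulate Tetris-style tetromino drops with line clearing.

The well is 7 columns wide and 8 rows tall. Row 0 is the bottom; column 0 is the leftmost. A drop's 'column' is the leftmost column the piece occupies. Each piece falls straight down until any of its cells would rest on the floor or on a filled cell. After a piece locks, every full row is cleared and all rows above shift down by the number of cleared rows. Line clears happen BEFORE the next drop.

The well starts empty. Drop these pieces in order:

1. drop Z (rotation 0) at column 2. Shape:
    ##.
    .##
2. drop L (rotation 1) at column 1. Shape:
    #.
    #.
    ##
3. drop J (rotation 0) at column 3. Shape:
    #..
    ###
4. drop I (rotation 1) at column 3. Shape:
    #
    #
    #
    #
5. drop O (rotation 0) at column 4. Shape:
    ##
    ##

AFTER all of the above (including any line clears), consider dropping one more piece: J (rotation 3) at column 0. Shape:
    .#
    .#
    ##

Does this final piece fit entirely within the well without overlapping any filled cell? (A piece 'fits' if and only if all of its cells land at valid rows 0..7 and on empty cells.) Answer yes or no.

Answer: yes

Derivation:
Drop 1: Z rot0 at col 2 lands with bottom-row=0; cleared 0 line(s) (total 0); column heights now [0 0 2 2 1 0 0], max=2
Drop 2: L rot1 at col 1 lands with bottom-row=2; cleared 0 line(s) (total 0); column heights now [0 5 3 2 1 0 0], max=5
Drop 3: J rot0 at col 3 lands with bottom-row=2; cleared 0 line(s) (total 0); column heights now [0 5 3 4 3 3 0], max=5
Drop 4: I rot1 at col 3 lands with bottom-row=4; cleared 0 line(s) (total 0); column heights now [0 5 3 8 3 3 0], max=8
Drop 5: O rot0 at col 4 lands with bottom-row=3; cleared 0 line(s) (total 0); column heights now [0 5 3 8 5 5 0], max=8
Test piece J rot3 at col 0 (width 2): heights before test = [0 5 3 8 5 5 0]; fits = True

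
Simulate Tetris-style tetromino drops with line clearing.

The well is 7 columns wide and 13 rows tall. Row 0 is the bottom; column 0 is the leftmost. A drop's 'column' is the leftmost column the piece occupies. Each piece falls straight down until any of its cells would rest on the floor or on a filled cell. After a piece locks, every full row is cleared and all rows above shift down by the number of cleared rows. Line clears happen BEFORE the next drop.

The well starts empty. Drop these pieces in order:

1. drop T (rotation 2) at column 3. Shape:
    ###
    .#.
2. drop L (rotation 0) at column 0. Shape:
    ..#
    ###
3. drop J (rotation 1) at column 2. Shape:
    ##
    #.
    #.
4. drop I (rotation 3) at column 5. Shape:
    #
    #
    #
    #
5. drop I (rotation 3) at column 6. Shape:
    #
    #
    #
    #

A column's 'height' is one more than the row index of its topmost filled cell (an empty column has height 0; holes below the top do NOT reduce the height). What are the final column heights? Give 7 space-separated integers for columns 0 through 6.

Answer: 1 1 5 5 2 6 4

Derivation:
Drop 1: T rot2 at col 3 lands with bottom-row=0; cleared 0 line(s) (total 0); column heights now [0 0 0 2 2 2 0], max=2
Drop 2: L rot0 at col 0 lands with bottom-row=0; cleared 0 line(s) (total 0); column heights now [1 1 2 2 2 2 0], max=2
Drop 3: J rot1 at col 2 lands with bottom-row=2; cleared 0 line(s) (total 0); column heights now [1 1 5 5 2 2 0], max=5
Drop 4: I rot3 at col 5 lands with bottom-row=2; cleared 0 line(s) (total 0); column heights now [1 1 5 5 2 6 0], max=6
Drop 5: I rot3 at col 6 lands with bottom-row=0; cleared 0 line(s) (total 0); column heights now [1 1 5 5 2 6 4], max=6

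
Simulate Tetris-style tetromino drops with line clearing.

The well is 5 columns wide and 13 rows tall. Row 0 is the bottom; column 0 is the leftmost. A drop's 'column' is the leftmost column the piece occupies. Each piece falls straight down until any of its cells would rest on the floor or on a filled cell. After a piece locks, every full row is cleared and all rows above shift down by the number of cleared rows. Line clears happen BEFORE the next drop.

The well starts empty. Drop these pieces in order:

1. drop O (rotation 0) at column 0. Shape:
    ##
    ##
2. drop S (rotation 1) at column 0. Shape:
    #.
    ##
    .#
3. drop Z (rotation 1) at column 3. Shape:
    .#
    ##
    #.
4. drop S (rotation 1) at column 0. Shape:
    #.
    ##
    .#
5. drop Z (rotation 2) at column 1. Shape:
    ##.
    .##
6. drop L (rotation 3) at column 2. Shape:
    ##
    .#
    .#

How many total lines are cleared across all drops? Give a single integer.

Answer: 0

Derivation:
Drop 1: O rot0 at col 0 lands with bottom-row=0; cleared 0 line(s) (total 0); column heights now [2 2 0 0 0], max=2
Drop 2: S rot1 at col 0 lands with bottom-row=2; cleared 0 line(s) (total 0); column heights now [5 4 0 0 0], max=5
Drop 3: Z rot1 at col 3 lands with bottom-row=0; cleared 0 line(s) (total 0); column heights now [5 4 0 2 3], max=5
Drop 4: S rot1 at col 0 lands with bottom-row=4; cleared 0 line(s) (total 0); column heights now [7 6 0 2 3], max=7
Drop 5: Z rot2 at col 1 lands with bottom-row=5; cleared 0 line(s) (total 0); column heights now [7 7 7 6 3], max=7
Drop 6: L rot3 at col 2 lands with bottom-row=6; cleared 0 line(s) (total 0); column heights now [7 7 9 9 3], max=9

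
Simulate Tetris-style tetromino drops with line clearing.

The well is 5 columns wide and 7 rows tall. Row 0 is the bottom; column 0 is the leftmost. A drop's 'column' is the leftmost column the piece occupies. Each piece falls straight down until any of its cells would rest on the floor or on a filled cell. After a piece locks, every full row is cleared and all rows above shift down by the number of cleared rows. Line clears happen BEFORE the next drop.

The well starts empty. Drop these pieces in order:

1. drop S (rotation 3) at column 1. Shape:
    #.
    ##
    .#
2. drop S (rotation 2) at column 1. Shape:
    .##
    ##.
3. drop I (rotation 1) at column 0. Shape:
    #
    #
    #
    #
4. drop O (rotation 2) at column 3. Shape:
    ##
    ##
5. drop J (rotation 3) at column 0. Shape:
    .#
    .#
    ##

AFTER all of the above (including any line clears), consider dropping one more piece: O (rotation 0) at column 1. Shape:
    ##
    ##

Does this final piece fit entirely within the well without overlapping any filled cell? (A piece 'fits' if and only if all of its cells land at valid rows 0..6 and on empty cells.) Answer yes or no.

Drop 1: S rot3 at col 1 lands with bottom-row=0; cleared 0 line(s) (total 0); column heights now [0 3 2 0 0], max=3
Drop 2: S rot2 at col 1 lands with bottom-row=3; cleared 0 line(s) (total 0); column heights now [0 4 5 5 0], max=5
Drop 3: I rot1 at col 0 lands with bottom-row=0; cleared 0 line(s) (total 0); column heights now [4 4 5 5 0], max=5
Drop 4: O rot2 at col 3 lands with bottom-row=5; cleared 0 line(s) (total 0); column heights now [4 4 5 7 7], max=7
Drop 5: J rot3 at col 0 lands with bottom-row=4; cleared 0 line(s) (total 0); column heights now [5 7 5 7 7], max=7
Test piece O rot0 at col 1 (width 2): heights before test = [5 7 5 7 7]; fits = False

Answer: no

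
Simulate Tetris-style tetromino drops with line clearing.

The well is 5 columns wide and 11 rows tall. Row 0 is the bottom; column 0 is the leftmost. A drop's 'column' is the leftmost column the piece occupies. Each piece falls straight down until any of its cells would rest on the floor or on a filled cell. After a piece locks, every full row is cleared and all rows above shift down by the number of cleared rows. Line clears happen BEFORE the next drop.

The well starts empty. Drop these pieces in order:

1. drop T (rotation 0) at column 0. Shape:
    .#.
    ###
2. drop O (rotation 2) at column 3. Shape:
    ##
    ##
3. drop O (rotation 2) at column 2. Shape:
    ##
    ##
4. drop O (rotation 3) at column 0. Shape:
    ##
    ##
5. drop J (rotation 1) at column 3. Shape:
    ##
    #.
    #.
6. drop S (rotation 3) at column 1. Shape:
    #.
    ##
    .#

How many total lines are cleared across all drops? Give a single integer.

Answer: 1

Derivation:
Drop 1: T rot0 at col 0 lands with bottom-row=0; cleared 0 line(s) (total 0); column heights now [1 2 1 0 0], max=2
Drop 2: O rot2 at col 3 lands with bottom-row=0; cleared 1 line(s) (total 1); column heights now [0 1 0 1 1], max=1
Drop 3: O rot2 at col 2 lands with bottom-row=1; cleared 0 line(s) (total 1); column heights now [0 1 3 3 1], max=3
Drop 4: O rot3 at col 0 lands with bottom-row=1; cleared 0 line(s) (total 1); column heights now [3 3 3 3 1], max=3
Drop 5: J rot1 at col 3 lands with bottom-row=3; cleared 0 line(s) (total 1); column heights now [3 3 3 6 6], max=6
Drop 6: S rot3 at col 1 lands with bottom-row=3; cleared 0 line(s) (total 1); column heights now [3 6 5 6 6], max=6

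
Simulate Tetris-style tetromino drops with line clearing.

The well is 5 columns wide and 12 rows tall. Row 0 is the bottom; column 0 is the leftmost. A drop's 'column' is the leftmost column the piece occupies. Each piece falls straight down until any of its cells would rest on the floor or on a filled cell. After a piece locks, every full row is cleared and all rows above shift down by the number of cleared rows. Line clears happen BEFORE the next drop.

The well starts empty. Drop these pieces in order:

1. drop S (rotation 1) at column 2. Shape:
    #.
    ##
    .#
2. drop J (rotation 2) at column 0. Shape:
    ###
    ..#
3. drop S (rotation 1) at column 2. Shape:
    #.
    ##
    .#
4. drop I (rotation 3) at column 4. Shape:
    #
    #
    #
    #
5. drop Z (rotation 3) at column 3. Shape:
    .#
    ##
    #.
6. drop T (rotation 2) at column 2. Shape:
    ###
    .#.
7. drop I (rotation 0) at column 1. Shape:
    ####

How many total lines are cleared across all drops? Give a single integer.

Drop 1: S rot1 at col 2 lands with bottom-row=0; cleared 0 line(s) (total 0); column heights now [0 0 3 2 0], max=3
Drop 2: J rot2 at col 0 lands with bottom-row=3; cleared 0 line(s) (total 0); column heights now [5 5 5 2 0], max=5
Drop 3: S rot1 at col 2 lands with bottom-row=4; cleared 0 line(s) (total 0); column heights now [5 5 7 6 0], max=7
Drop 4: I rot3 at col 4 lands with bottom-row=0; cleared 0 line(s) (total 0); column heights now [5 5 7 6 4], max=7
Drop 5: Z rot3 at col 3 lands with bottom-row=6; cleared 0 line(s) (total 0); column heights now [5 5 7 8 9], max=9
Drop 6: T rot2 at col 2 lands with bottom-row=8; cleared 0 line(s) (total 0); column heights now [5 5 10 10 10], max=10
Drop 7: I rot0 at col 1 lands with bottom-row=10; cleared 0 line(s) (total 0); column heights now [5 11 11 11 11], max=11

Answer: 0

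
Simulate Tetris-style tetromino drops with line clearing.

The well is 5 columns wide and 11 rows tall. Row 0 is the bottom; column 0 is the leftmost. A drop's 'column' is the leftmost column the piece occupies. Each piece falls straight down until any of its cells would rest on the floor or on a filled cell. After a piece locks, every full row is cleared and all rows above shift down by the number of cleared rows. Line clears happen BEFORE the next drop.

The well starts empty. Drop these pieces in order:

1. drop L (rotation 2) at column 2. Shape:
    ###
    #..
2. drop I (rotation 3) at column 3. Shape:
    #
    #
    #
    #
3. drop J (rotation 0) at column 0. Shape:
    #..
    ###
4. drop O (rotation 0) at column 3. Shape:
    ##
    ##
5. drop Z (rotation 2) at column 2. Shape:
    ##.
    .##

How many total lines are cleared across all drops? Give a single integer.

Drop 1: L rot2 at col 2 lands with bottom-row=0; cleared 0 line(s) (total 0); column heights now [0 0 2 2 2], max=2
Drop 2: I rot3 at col 3 lands with bottom-row=2; cleared 0 line(s) (total 0); column heights now [0 0 2 6 2], max=6
Drop 3: J rot0 at col 0 lands with bottom-row=2; cleared 0 line(s) (total 0); column heights now [4 3 3 6 2], max=6
Drop 4: O rot0 at col 3 lands with bottom-row=6; cleared 0 line(s) (total 0); column heights now [4 3 3 8 8], max=8
Drop 5: Z rot2 at col 2 lands with bottom-row=8; cleared 0 line(s) (total 0); column heights now [4 3 10 10 9], max=10

Answer: 0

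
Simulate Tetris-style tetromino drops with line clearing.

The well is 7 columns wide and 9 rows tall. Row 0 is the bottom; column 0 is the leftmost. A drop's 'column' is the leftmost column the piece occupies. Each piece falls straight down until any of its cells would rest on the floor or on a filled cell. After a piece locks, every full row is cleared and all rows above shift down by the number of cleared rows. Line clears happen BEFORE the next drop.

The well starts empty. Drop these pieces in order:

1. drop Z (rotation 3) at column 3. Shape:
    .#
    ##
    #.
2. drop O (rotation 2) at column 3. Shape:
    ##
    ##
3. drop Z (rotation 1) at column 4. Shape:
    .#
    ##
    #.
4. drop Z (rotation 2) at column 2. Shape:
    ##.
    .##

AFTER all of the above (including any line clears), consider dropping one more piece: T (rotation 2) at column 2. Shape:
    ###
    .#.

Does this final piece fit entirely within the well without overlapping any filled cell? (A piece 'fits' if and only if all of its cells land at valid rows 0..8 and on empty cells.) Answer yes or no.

Answer: no

Derivation:
Drop 1: Z rot3 at col 3 lands with bottom-row=0; cleared 0 line(s) (total 0); column heights now [0 0 0 2 3 0 0], max=3
Drop 2: O rot2 at col 3 lands with bottom-row=3; cleared 0 line(s) (total 0); column heights now [0 0 0 5 5 0 0], max=5
Drop 3: Z rot1 at col 4 lands with bottom-row=5; cleared 0 line(s) (total 0); column heights now [0 0 0 5 7 8 0], max=8
Drop 4: Z rot2 at col 2 lands with bottom-row=7; cleared 0 line(s) (total 0); column heights now [0 0 9 9 8 8 0], max=9
Test piece T rot2 at col 2 (width 3): heights before test = [0 0 9 9 8 8 0]; fits = False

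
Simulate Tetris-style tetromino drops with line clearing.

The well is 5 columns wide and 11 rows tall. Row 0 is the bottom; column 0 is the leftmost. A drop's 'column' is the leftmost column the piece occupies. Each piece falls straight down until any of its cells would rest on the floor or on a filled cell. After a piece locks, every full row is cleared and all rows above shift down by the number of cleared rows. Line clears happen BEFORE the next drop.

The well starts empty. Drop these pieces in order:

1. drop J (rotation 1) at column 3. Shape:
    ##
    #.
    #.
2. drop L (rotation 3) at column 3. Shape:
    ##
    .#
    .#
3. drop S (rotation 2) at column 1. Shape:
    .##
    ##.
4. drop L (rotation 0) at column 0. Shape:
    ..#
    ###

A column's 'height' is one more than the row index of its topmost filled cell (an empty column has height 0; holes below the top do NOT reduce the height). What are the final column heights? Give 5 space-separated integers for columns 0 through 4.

Answer: 8 8 9 7 6

Derivation:
Drop 1: J rot1 at col 3 lands with bottom-row=0; cleared 0 line(s) (total 0); column heights now [0 0 0 3 3], max=3
Drop 2: L rot3 at col 3 lands with bottom-row=3; cleared 0 line(s) (total 0); column heights now [0 0 0 6 6], max=6
Drop 3: S rot2 at col 1 lands with bottom-row=5; cleared 0 line(s) (total 0); column heights now [0 6 7 7 6], max=7
Drop 4: L rot0 at col 0 lands with bottom-row=7; cleared 0 line(s) (total 0); column heights now [8 8 9 7 6], max=9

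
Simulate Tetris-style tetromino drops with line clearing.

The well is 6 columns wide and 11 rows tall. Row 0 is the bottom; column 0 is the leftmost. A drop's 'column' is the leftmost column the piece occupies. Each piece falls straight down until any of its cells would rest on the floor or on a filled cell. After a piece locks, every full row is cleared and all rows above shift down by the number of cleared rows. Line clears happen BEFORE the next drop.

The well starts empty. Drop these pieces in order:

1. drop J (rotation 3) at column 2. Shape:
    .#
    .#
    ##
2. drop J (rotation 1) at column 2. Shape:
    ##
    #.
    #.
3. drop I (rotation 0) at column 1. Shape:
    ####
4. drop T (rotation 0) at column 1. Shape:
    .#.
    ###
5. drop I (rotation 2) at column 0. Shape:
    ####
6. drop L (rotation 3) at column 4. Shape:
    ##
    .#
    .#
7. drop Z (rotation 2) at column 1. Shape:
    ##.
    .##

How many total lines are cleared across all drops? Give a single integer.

Drop 1: J rot3 at col 2 lands with bottom-row=0; cleared 0 line(s) (total 0); column heights now [0 0 1 3 0 0], max=3
Drop 2: J rot1 at col 2 lands with bottom-row=1; cleared 0 line(s) (total 0); column heights now [0 0 4 4 0 0], max=4
Drop 3: I rot0 at col 1 lands with bottom-row=4; cleared 0 line(s) (total 0); column heights now [0 5 5 5 5 0], max=5
Drop 4: T rot0 at col 1 lands with bottom-row=5; cleared 0 line(s) (total 0); column heights now [0 6 7 6 5 0], max=7
Drop 5: I rot2 at col 0 lands with bottom-row=7; cleared 0 line(s) (total 0); column heights now [8 8 8 8 5 0], max=8
Drop 6: L rot3 at col 4 lands with bottom-row=3; cleared 0 line(s) (total 0); column heights now [8 8 8 8 6 6], max=8
Drop 7: Z rot2 at col 1 lands with bottom-row=8; cleared 0 line(s) (total 0); column heights now [8 10 10 9 6 6], max=10

Answer: 0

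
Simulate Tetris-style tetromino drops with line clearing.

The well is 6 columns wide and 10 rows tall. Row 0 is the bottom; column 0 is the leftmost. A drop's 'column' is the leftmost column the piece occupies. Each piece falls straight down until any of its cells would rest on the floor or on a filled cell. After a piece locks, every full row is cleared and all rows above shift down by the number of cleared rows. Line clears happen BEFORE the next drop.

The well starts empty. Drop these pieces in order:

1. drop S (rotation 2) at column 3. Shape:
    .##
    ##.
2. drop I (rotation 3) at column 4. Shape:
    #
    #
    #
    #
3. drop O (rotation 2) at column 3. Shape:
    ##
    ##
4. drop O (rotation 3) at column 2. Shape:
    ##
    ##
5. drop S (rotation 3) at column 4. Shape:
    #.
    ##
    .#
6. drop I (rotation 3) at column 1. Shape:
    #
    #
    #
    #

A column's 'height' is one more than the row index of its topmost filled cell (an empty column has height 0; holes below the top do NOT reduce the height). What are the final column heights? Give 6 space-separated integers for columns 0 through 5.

Answer: 0 4 10 10 10 9

Derivation:
Drop 1: S rot2 at col 3 lands with bottom-row=0; cleared 0 line(s) (total 0); column heights now [0 0 0 1 2 2], max=2
Drop 2: I rot3 at col 4 lands with bottom-row=2; cleared 0 line(s) (total 0); column heights now [0 0 0 1 6 2], max=6
Drop 3: O rot2 at col 3 lands with bottom-row=6; cleared 0 line(s) (total 0); column heights now [0 0 0 8 8 2], max=8
Drop 4: O rot3 at col 2 lands with bottom-row=8; cleared 0 line(s) (total 0); column heights now [0 0 10 10 8 2], max=10
Drop 5: S rot3 at col 4 lands with bottom-row=7; cleared 0 line(s) (total 0); column heights now [0 0 10 10 10 9], max=10
Drop 6: I rot3 at col 1 lands with bottom-row=0; cleared 0 line(s) (total 0); column heights now [0 4 10 10 10 9], max=10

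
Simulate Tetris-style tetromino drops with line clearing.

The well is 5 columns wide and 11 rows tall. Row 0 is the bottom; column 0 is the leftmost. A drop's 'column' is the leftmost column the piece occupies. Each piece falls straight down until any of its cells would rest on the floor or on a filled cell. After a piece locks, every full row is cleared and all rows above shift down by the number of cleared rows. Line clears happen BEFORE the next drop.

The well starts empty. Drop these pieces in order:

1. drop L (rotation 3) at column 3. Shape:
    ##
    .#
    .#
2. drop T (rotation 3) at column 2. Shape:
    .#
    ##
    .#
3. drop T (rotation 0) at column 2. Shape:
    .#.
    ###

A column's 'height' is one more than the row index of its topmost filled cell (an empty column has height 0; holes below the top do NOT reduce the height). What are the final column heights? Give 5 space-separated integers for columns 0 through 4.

Answer: 0 0 7 8 7

Derivation:
Drop 1: L rot3 at col 3 lands with bottom-row=0; cleared 0 line(s) (total 0); column heights now [0 0 0 3 3], max=3
Drop 2: T rot3 at col 2 lands with bottom-row=3; cleared 0 line(s) (total 0); column heights now [0 0 5 6 3], max=6
Drop 3: T rot0 at col 2 lands with bottom-row=6; cleared 0 line(s) (total 0); column heights now [0 0 7 8 7], max=8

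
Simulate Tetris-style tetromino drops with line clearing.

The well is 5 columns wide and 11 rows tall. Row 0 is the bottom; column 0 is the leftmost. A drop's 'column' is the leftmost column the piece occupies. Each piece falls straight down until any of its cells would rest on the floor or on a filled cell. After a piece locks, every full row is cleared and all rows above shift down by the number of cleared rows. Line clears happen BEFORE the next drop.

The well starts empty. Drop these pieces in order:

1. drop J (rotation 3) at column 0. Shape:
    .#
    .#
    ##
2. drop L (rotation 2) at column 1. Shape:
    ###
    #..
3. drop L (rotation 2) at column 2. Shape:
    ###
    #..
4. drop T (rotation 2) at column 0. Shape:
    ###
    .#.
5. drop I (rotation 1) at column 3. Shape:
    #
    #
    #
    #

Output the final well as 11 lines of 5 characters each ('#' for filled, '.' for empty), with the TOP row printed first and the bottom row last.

Drop 1: J rot3 at col 0 lands with bottom-row=0; cleared 0 line(s) (total 0); column heights now [1 3 0 0 0], max=3
Drop 2: L rot2 at col 1 lands with bottom-row=3; cleared 0 line(s) (total 0); column heights now [1 5 5 5 0], max=5
Drop 3: L rot2 at col 2 lands with bottom-row=5; cleared 0 line(s) (total 0); column heights now [1 5 7 7 7], max=7
Drop 4: T rot2 at col 0 lands with bottom-row=6; cleared 0 line(s) (total 0); column heights now [8 8 8 7 7], max=8
Drop 5: I rot1 at col 3 lands with bottom-row=7; cleared 0 line(s) (total 0); column heights now [8 8 8 11 7], max=11

Answer: ...#.
...#.
...#.
####.
.####
..#..
.###.
.#...
.#...
.#...
##...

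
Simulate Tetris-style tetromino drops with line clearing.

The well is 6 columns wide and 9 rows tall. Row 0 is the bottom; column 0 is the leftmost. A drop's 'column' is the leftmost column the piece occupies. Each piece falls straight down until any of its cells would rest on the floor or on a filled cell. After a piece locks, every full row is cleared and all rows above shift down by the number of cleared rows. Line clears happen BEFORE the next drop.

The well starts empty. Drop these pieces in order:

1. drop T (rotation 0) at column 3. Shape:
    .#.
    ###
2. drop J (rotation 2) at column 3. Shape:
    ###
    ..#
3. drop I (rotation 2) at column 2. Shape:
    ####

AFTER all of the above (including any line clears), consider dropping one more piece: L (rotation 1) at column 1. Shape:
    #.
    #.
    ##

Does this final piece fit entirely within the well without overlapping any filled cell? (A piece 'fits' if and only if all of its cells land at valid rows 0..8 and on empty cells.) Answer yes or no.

Drop 1: T rot0 at col 3 lands with bottom-row=0; cleared 0 line(s) (total 0); column heights now [0 0 0 1 2 1], max=2
Drop 2: J rot2 at col 3 lands with bottom-row=1; cleared 0 line(s) (total 0); column heights now [0 0 0 3 3 3], max=3
Drop 3: I rot2 at col 2 lands with bottom-row=3; cleared 0 line(s) (total 0); column heights now [0 0 4 4 4 4], max=4
Test piece L rot1 at col 1 (width 2): heights before test = [0 0 4 4 4 4]; fits = True

Answer: yes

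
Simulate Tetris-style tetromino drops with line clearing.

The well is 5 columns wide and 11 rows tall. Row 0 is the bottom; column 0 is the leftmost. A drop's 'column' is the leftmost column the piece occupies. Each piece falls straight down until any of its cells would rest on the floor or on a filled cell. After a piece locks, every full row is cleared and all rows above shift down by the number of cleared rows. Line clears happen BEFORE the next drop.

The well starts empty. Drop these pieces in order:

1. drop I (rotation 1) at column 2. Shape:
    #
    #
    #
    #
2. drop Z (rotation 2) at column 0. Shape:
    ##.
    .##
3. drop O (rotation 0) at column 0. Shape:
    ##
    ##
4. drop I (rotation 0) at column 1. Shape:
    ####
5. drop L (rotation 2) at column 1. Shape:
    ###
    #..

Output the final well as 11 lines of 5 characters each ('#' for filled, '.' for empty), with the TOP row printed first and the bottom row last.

Answer: .###.
.#...
.####
##...
##...
##...
.##..
..#..
..#..
..#..
..#..

Derivation:
Drop 1: I rot1 at col 2 lands with bottom-row=0; cleared 0 line(s) (total 0); column heights now [0 0 4 0 0], max=4
Drop 2: Z rot2 at col 0 lands with bottom-row=4; cleared 0 line(s) (total 0); column heights now [6 6 5 0 0], max=6
Drop 3: O rot0 at col 0 lands with bottom-row=6; cleared 0 line(s) (total 0); column heights now [8 8 5 0 0], max=8
Drop 4: I rot0 at col 1 lands with bottom-row=8; cleared 0 line(s) (total 0); column heights now [8 9 9 9 9], max=9
Drop 5: L rot2 at col 1 lands with bottom-row=9; cleared 0 line(s) (total 0); column heights now [8 11 11 11 9], max=11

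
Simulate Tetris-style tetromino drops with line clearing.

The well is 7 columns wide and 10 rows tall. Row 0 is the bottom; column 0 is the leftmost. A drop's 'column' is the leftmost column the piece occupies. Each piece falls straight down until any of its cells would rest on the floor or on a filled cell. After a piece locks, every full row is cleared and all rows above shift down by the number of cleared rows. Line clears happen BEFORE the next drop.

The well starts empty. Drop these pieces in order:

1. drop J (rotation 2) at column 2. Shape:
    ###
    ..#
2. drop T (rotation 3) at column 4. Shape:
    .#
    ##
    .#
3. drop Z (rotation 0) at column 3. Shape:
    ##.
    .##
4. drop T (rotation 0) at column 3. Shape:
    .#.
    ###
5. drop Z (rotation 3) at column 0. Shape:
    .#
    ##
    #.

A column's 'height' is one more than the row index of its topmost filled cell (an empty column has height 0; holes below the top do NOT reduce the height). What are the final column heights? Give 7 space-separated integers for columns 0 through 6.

Answer: 2 3 2 7 8 7 0

Derivation:
Drop 1: J rot2 at col 2 lands with bottom-row=0; cleared 0 line(s) (total 0); column heights now [0 0 2 2 2 0 0], max=2
Drop 2: T rot3 at col 4 lands with bottom-row=1; cleared 0 line(s) (total 0); column heights now [0 0 2 2 3 4 0], max=4
Drop 3: Z rot0 at col 3 lands with bottom-row=4; cleared 0 line(s) (total 0); column heights now [0 0 2 6 6 5 0], max=6
Drop 4: T rot0 at col 3 lands with bottom-row=6; cleared 0 line(s) (total 0); column heights now [0 0 2 7 8 7 0], max=8
Drop 5: Z rot3 at col 0 lands with bottom-row=0; cleared 0 line(s) (total 0); column heights now [2 3 2 7 8 7 0], max=8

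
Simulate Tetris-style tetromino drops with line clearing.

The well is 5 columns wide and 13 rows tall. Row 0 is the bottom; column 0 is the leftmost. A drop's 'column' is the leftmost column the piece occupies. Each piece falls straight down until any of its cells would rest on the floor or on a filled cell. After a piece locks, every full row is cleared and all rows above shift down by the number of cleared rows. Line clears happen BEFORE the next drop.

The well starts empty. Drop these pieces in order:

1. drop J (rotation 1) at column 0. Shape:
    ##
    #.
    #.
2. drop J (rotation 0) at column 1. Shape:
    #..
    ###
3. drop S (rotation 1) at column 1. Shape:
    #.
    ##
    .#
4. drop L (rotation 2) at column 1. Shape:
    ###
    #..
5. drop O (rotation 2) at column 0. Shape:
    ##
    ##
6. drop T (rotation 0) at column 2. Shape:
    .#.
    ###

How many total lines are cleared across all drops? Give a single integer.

Answer: 1

Derivation:
Drop 1: J rot1 at col 0 lands with bottom-row=0; cleared 0 line(s) (total 0); column heights now [3 3 0 0 0], max=3
Drop 2: J rot0 at col 1 lands with bottom-row=3; cleared 0 line(s) (total 0); column heights now [3 5 4 4 0], max=5
Drop 3: S rot1 at col 1 lands with bottom-row=4; cleared 0 line(s) (total 0); column heights now [3 7 6 4 0], max=7
Drop 4: L rot2 at col 1 lands with bottom-row=7; cleared 0 line(s) (total 0); column heights now [3 9 9 9 0], max=9
Drop 5: O rot2 at col 0 lands with bottom-row=9; cleared 0 line(s) (total 0); column heights now [11 11 9 9 0], max=11
Drop 6: T rot0 at col 2 lands with bottom-row=9; cleared 1 line(s) (total 1); column heights now [10 10 9 10 0], max=10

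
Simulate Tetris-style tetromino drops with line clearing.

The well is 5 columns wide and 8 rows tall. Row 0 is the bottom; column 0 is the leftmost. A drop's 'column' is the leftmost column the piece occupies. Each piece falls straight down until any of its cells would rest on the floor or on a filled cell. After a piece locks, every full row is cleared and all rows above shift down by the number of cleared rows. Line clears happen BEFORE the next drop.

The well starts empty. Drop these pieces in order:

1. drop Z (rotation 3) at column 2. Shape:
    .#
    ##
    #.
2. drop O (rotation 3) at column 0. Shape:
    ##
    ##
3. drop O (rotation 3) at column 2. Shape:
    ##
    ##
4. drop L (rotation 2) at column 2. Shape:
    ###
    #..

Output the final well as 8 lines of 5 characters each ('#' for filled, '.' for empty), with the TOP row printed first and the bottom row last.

Answer: .....
..###
..#..
..##.
..##.
...#.
####.
###..

Derivation:
Drop 1: Z rot3 at col 2 lands with bottom-row=0; cleared 0 line(s) (total 0); column heights now [0 0 2 3 0], max=3
Drop 2: O rot3 at col 0 lands with bottom-row=0; cleared 0 line(s) (total 0); column heights now [2 2 2 3 0], max=3
Drop 3: O rot3 at col 2 lands with bottom-row=3; cleared 0 line(s) (total 0); column heights now [2 2 5 5 0], max=5
Drop 4: L rot2 at col 2 lands with bottom-row=5; cleared 0 line(s) (total 0); column heights now [2 2 7 7 7], max=7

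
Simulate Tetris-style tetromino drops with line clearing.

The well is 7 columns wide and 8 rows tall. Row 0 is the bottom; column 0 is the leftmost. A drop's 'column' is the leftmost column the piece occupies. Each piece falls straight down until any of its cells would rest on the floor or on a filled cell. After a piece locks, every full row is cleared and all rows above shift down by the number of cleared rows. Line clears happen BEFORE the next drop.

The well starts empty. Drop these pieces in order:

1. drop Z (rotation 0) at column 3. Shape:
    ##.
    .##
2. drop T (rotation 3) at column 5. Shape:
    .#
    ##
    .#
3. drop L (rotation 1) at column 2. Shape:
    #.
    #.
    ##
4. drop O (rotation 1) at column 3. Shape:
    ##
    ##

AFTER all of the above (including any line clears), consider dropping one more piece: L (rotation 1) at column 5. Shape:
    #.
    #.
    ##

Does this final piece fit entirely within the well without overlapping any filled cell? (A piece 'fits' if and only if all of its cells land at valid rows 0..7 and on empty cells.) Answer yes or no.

Drop 1: Z rot0 at col 3 lands with bottom-row=0; cleared 0 line(s) (total 0); column heights now [0 0 0 2 2 1 0], max=2
Drop 2: T rot3 at col 5 lands with bottom-row=0; cleared 0 line(s) (total 0); column heights now [0 0 0 2 2 2 3], max=3
Drop 3: L rot1 at col 2 lands with bottom-row=2; cleared 0 line(s) (total 0); column heights now [0 0 5 3 2 2 3], max=5
Drop 4: O rot1 at col 3 lands with bottom-row=3; cleared 0 line(s) (total 0); column heights now [0 0 5 5 5 2 3], max=5
Test piece L rot1 at col 5 (width 2): heights before test = [0 0 5 5 5 2 3]; fits = True

Answer: yes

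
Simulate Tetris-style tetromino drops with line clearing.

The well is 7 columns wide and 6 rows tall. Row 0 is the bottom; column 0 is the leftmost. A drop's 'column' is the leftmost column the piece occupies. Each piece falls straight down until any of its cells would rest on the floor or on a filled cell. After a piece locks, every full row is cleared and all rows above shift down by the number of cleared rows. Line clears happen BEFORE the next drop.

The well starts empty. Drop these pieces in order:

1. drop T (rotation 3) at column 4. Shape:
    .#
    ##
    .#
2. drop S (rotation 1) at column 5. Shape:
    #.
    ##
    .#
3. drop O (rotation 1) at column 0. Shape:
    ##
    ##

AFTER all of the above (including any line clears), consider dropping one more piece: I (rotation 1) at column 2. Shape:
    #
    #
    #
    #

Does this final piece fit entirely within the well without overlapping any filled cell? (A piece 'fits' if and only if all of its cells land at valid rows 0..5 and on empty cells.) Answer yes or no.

Drop 1: T rot3 at col 4 lands with bottom-row=0; cleared 0 line(s) (total 0); column heights now [0 0 0 0 2 3 0], max=3
Drop 2: S rot1 at col 5 lands with bottom-row=2; cleared 0 line(s) (total 0); column heights now [0 0 0 0 2 5 4], max=5
Drop 3: O rot1 at col 0 lands with bottom-row=0; cleared 0 line(s) (total 0); column heights now [2 2 0 0 2 5 4], max=5
Test piece I rot1 at col 2 (width 1): heights before test = [2 2 0 0 2 5 4]; fits = True

Answer: yes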